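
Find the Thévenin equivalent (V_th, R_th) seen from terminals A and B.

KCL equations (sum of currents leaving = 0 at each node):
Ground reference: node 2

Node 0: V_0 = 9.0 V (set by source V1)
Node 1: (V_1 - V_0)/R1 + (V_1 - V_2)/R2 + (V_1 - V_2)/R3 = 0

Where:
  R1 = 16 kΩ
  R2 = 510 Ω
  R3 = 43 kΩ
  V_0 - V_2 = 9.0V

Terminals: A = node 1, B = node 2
Step 1 — V_th is the open-circuit voltage V_A - V_B (nothing connected across the terminals).
Nodal analysis, taking node 2 as the 0 V reference.
Source V1 fixes V_0 = 9 V.
KCL at each unknown node (sum of currents leaving = 0; resistances in Ω):
  Node 1: (V_1 - 9)/16000 + (V_1 - 0)/510 + (V_1 - 0)/43000 = 0
Collecting terms: 0.002047 × V_1 = 0.0005625  =>  V_1 = 0.2749 V
V_th = V_1 - V_2 = 0.2749 - 0 = 0.2749 V
Step 2 — R_th: zero the source — replace V1 by a short circuit (node 2 merges into node 0) — and find the resistance seen between A (node 1) and B (node 0).
Reduce the network between node 1 (A) and node 0 (B) by series/parallel combination:
  Rp1 = R1 ‖ R2 ‖ R3 (parallel, all between nodes 0 and 1) = 1/(1/16000 + 1/510 + 1/43000) = 488.6 Ω
R_th = 488.6 Ω

Final answer: V_th = 0.2749 V, R_th = 488.6 Ω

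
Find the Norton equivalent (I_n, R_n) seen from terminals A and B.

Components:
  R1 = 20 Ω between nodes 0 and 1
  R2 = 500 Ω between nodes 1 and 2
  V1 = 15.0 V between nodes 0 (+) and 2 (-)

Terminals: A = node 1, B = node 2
Find the Thévenin equivalent first; then I_n = V_th/R_th and R_n = R_th.
Step 1 — V_th is the open-circuit voltage V_A - V_B (nothing connected across the terminals).
Nodal analysis, taking node 2 as the 0 V reference.
Source V1 fixes V_0 = 15 V.
KCL at each unknown node (sum of currents leaving = 0; resistances in Ω):
  Node 1: (V_1 - 15)/20 + (V_1 - 0)/500 = 0
Collecting terms: 0.052 × V_1 = 0.75  =>  V_1 = 14.42 V
V_th = V_1 - V_2 = 14.42 - 0 = 14.42 V
Step 2 — R_th: zero the source — replace V1 by a short circuit (node 2 merges into node 0) — and find the resistance seen between A (node 1) and B (node 0).
Reduce the network between node 1 (A) and node 0 (B) by series/parallel combination:
  Rp1 = R1 ‖ R2 (parallel, both between nodes 0 and 1) = 1/(1/20 + 1/500) = 19.23 Ω
R_th = 19.23 Ω
I_n = V_th/R_th = 14.42/19.23 = 0.75 A, and R_n = R_th = 19.23 Ω

Final answer: I_n = 0.75 A, R_n = 19.23 Ω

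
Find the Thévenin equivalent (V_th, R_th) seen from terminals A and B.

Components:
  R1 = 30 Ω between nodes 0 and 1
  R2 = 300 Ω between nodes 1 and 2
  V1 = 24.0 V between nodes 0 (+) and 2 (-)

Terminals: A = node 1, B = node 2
Step 1 — V_th is the open-circuit voltage V_A - V_B (nothing connected across the terminals).
Nodal analysis, taking node 2 as the 0 V reference.
Source V1 fixes V_0 = 24 V.
KCL at each unknown node (sum of currents leaving = 0; resistances in Ω):
  Node 1: (V_1 - 24)/30 + (V_1 - 0)/300 = 0
Collecting terms: 0.03667 × V_1 = 0.8  =>  V_1 = 21.82 V
V_th = V_1 - V_2 = 21.82 - 0 = 21.82 V
Step 2 — R_th: zero the source — replace V1 by a short circuit (node 2 merges into node 0) — and find the resistance seen between A (node 1) and B (node 0).
Reduce the network between node 1 (A) and node 0 (B) by series/parallel combination:
  Rp1 = R1 ‖ R2 (parallel, both between nodes 0 and 1) = 1/(1/30 + 1/300) = 27.27 Ω
R_th = 27.27 Ω

Final answer: V_th = 21.82 V, R_th = 27.27 Ω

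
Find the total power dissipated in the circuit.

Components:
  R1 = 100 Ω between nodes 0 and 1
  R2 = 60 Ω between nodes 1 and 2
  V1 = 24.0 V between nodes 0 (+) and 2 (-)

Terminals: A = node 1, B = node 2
Nodal analysis, taking node 2 as the 0 V reference.
Source V1 fixes V_0 = 24 V.
KCL at each unknown node (sum of currents leaving = 0; resistances in Ω):
  Node 1: (V_1 - 24)/100 + (V_1 - 0)/60 = 0
Collecting terms: 0.02667 × V_1 = 0.24  =>  V_1 = 9 V
Power in each resistor, P = (ΔV)²/R:
  P_R1 = (24 - 9)²/100 = 2.25 W
  P_R2 = (9 - 0)²/60 = 1.35 W
P_total = P_R1 + P_R2 = 3.6 W

Final answer: 3.6 W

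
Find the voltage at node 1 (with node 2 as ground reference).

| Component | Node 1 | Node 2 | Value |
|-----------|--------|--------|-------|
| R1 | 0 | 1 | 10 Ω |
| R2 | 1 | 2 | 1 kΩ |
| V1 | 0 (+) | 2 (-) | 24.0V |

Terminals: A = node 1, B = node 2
Nodal analysis, taking node 2 as the 0 V reference.
Source V1 fixes V_0 = 24 V.
KCL at each unknown node (sum of currents leaving = 0; resistances in Ω):
  Node 1: (V_1 - 24)/10 + (V_1 - 0)/1000 = 0
Collecting terms: 0.101 × V_1 = 2.4  =>  V_1 = 23.76 V
The requested potential is V_1 = 23.76 V.

Final answer: V_1 = 23.76 V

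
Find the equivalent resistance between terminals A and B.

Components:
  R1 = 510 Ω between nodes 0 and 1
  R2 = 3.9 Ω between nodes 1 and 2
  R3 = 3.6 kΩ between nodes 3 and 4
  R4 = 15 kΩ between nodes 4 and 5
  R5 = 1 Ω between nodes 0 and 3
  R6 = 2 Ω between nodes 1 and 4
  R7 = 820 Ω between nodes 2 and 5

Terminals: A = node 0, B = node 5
The network is not a plain series/parallel combination. Inject a 1 A test current into terminal A (node 0) and return it from terminal B (node 5); then R_eq = V_A / (1 A).
Nodal analysis, taking node 5 as the 0 V reference.
Current source I_test pushes 1 A into node 0 and draws it out of node 5.
KCL at each unknown node (sum of currents leaving = 0; resistances in Ω):
  Node 0: (V_0 - V_1)/510 + (V_0 - V_3)/1 - 1 = 0
  Node 1: (V_1 - V_0)/510 + (V_1 - V_2)/3.9 + (V_1 - V_4)/2 = 0
  Node 2: (V_2 - V_1)/3.9 + (V_2 - 0)/820 = 0
  Node 3: (V_3 - V_0)/1 + (V_3 - V_4)/3600 = 0
  Node 4: (V_4 - V_1)/2 + (V_4 - V_3)/3600 + (V_4 - 0)/15000 = 0
Collecting terms (coefficients in siemens):
  1.002·V_0 - 0.001961·V_1 - 1·V_3 = 1
  0.7584·V_1 - 0.001961·V_0 - 0.2564·V_2 - 0.5·V_4 = 0
  0.2576·V_2 - 0.2564·V_1 = 0
  1·V_3 - 1·V_0 - 0.0002778·V_4 = 0
  0.5003·V_4 - 0.5·V_1 - 0.0002778·V_3 = 0
Solving these 5 simultaneous equations (Gaussian elimination) gives:
  V_0 = 1228 V, V_1 = 781 V, V_2 = 777.3 V, V_3 = 1228 V
  V_4 = 781.1 V
R_eq = V_0 / 1 A = 1228 Ω = 1.228 kΩ

Final answer: 1.228 kΩ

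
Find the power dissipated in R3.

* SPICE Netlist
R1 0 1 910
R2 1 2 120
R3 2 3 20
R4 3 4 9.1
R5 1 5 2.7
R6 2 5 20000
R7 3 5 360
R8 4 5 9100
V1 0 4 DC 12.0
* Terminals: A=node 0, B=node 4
Nodal analysis, taking node 4 as the 0 V reference.
Source V1 fixes V_0 = 12 V.
KCL at each unknown node (sum of currents leaving = 0; resistances in Ω):
  Node 1: (V_1 - 12)/910 + (V_1 - V_2)/120 + (V_1 - V_5)/2.7 = 0
  Node 2: (V_2 - V_1)/120 + (V_2 - V_3)/20 + (V_2 - V_5)/20000 = 0
  Node 3: (V_3 - V_2)/20 + (V_3 - 0)/9.1 + (V_3 - V_5)/360 = 0
  Node 5: (V_5 - V_1)/2.7 + (V_5 - V_2)/20000 + (V_5 - V_3)/360 + (V_5 - 0)/9100 = 0
Collecting terms (coefficients in siemens):
  0.3798·V_1 - 0.008333·V_2 - 0.3704·V_5 = 0.01319
  0.05838·V_2 - 0.008333·V_1 - 0.05·V_3 - 0.00005·V_5 = 0
  0.1627·V_3 - 0.05·V_2 - 0.002778·V_5 = 0
  0.3733·V_5 - 0.3704·V_1 - 0.00005·V_2 - 0.002778·V_3 = 0
Solving these 4 simultaneous equations (Gaussian elimination) gives:
  V_1 = 1.278 V, V_2 = 0.2742 V, V_3 = 0.106 V, V_5 = 1.269 V
I_R3 = (V_2 - V_3)/R3 = (0.2742 - 0.106)/20 = 0.008413 A
P_R3 = I_R3² × R3 = (0.008413)² × 20 = 0.001416 W

Final answer: 0.001416 W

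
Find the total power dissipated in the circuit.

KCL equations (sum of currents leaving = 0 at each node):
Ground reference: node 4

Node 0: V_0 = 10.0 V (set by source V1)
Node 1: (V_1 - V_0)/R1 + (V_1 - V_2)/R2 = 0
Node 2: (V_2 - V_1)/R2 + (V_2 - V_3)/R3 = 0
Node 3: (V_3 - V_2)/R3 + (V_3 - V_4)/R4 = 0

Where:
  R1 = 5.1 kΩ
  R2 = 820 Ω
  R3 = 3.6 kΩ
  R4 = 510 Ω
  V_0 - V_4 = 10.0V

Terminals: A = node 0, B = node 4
Nodal analysis, taking node 4 as the 0 V reference.
Source V1 fixes V_0 = 10 V.
KCL at each unknown node (sum of currents leaving = 0; resistances in Ω):
  Node 1: (V_1 - 10)/5100 + (V_1 - V_2)/820 = 0
  Node 2: (V_2 - V_1)/820 + (V_2 - V_3)/3600 = 0
  Node 3: (V_3 - V_2)/3600 + (V_3 - 0)/510 = 0
Collecting terms (coefficients in siemens):
  0.001416·V_1 - 0.00122·V_2 = 0.001961
  0.001497·V_2 - 0.00122·V_1 - 0.0002778·V_3 = 0
  0.002239·V_3 - 0.0002778·V_2 = 0
Solving these 3 simultaneous equations (Gaussian elimination) gives:
  V_1 = 4.915 V, V_2 = 4.098 V, V_3 = 0.5085 V
Power in each resistor, P = (ΔV)²/R:
  P_R1 = (10 - 4.915)²/5100 = 0.00507 W
  P_R2 = (4.915 - 4.098)²/820 = 0.0008151 W
  P_R3 = (4.098 - 0.5085)²/3600 = 0.003578 W
  P_R4 = (0.5085 - 0)²/510 = 0.000507 W
P_total = P_R1 + P_R2 + P_R3 + P_R4 = 0.00997 W

Final answer: 0.00997 W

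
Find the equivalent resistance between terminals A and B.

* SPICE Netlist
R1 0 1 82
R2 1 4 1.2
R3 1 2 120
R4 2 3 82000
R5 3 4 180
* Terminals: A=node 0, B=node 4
Reduce the network between node 0 (A) and node 4 (B) by series/parallel combination:
  Rs1 = R3 + R4 (series, joined only at node 2) = 120 + 82000 = 82120 Ω
  Rs2 = R5 + Rs1 (series, joined only at node 3) = 180 + 82120 = 82300 Ω
  Rp1 = R2 ‖ Rs2 (parallel, both between nodes 1 and 4) = 1/(1/1.2 + 1/82300) = 1.2 Ω
  Rs3 = R1 + Rp1 (series, joined only at node 1) = 82 + 1.2 = 83.2 Ω
R_eq = 83.2 Ω

Final answer: 83.2 Ω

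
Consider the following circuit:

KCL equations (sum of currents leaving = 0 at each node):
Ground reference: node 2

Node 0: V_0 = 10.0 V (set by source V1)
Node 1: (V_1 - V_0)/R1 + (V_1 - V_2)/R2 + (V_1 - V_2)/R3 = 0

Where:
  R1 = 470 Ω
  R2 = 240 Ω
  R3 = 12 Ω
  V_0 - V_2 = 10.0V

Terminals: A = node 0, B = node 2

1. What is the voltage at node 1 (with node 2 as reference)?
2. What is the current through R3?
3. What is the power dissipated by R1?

Nodal analysis, taking node 2 as the 0 V reference.
Source V1 fixes V_0 = 10 V.
KCL at each unknown node (sum of currents leaving = 0; resistances in Ω):
  Node 1: (V_1 - 10)/470 + (V_1 - 0)/240 + (V_1 - 0)/12 = 0
Collecting terms: 0.08963 × V_1 = 0.02128  =>  V_1 = 0.2374 V
Part 1:
  Read off the nodal solution: V_1 = 0.2374 V
Part 2:
  I_R3 = (V_1 - V_2)/R3 = (0.2374 - 0)/12 = 0.01978 A
  Magnitude: I_R3 = 0.01978 A
Part 3:
  I_R1 = (V_0 - V_1)/R1 = (10 - 0.2374)/470 = 0.02077 A
  P_R1 = I_R1² × R1 = (0.02077)² × 470 = 0.2028 W

Final answers:
1. V_1 = 0.2374 V
2. I_R3 = 0.01978 A
3. P_R1 = 0.2028 W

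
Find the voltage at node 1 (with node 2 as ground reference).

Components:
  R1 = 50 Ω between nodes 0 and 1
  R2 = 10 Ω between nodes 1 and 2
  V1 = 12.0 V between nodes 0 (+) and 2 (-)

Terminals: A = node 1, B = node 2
Nodal analysis, taking node 2 as the 0 V reference.
Source V1 fixes V_0 = 12 V.
KCL at each unknown node (sum of currents leaving = 0; resistances in Ω):
  Node 1: (V_1 - 12)/50 + (V_1 - 0)/10 = 0
Collecting terms: 0.12 × V_1 = 0.24  =>  V_1 = 2 V
The requested potential is V_1 = 2 V.

Final answer: V_1 = 2 V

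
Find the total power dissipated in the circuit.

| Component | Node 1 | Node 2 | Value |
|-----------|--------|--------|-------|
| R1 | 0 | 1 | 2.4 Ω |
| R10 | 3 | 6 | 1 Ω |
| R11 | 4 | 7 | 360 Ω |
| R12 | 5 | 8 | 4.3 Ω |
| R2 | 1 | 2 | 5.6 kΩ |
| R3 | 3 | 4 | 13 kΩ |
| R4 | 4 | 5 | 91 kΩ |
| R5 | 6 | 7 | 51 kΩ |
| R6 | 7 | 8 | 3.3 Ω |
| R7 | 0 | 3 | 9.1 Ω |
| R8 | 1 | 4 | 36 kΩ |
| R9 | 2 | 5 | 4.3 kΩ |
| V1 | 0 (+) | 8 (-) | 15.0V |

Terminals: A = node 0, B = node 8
Nodal analysis, taking node 8 as the 0 V reference.
Source V1 fixes V_0 = 15 V.
KCL at each unknown node (sum of currents leaving = 0; resistances in Ω):
  Node 1: (V_1 - 15)/2.4 + (V_1 - V_2)/5600 + (V_1 - V_4)/36000 = 0
  Node 2: (V_2 - V_1)/5600 + (V_2 - V_5)/4300 = 0
  Node 3: (V_3 - V_4)/13000 + (V_3 - 15)/9.1 + (V_3 - V_6)/1 = 0
  Node 4: (V_4 - V_3)/13000 + (V_4 - V_5)/91000 + (V_4 - V_1)/36000 + (V_4 - V_7)/360 = 0
  Node 5: (V_5 - V_4)/91000 + (V_5 - V_2)/4300 + (V_5 - 0)/4.3 = 0
  Node 6: (V_6 - V_7)/51000 + (V_6 - V_3)/1 = 0
  Node 7: (V_7 - V_6)/51000 + (V_7 - 0)/3.3 + (V_7 - V_4)/360 = 0
Collecting terms (coefficients in siemens):
  0.4169·V_1 - 0.0001786·V_2 - 0.00002778·V_4 = 6.25
  0.0004111·V_2 - 0.0001786·V_1 - 0.0002326·V_5 = 0
  1.11·V_3 - 0.00007692·V_4 - 1·V_6 = 1.648
  0.002893·V_4 - 0.00002778·V_1 - 0.00007692·V_3 - 0.00001099·V_5 - 0.002778·V_7 = 0
  0.2328·V_5 - 0.0002326·V_2 - 0.00001099·V_4 = 0
  1·V_6 - 1·V_3 - 0.00001961·V_7 = 0
  0.3058·V_7 - 0.002778·V_4 - 0.00001961·V_6 = 0
Solving these 7 simultaneous equations (Gaussian elimination) gives:
  V_1 = 15 V, V_2 = 6.517 V, V_3 = 14.99 V, V_4 = 0.5481 V
  V_5 = 0.006536 V, V_6 = 14.99 V, V_7 = 0.005939 V
Power in each resistor, P = (ΔV)²/R:
  P_R1 = (15 - 15)²/2.4 = 0.000008804 W
  P_R2 = (15 - 6.517)²/5600 = 0.01284 W
  P_R3 = (14.99 - 0.5481)²/13000 = 0.01604 W
  P_R4 = (0.5481 - 0.006536)²/91000 = 0.000003223 W
  P_R5 = (14.99 - 0.005939)²/51000 = 0.004401 W
  P_R6 = (0.005939 - 0)²/3.3 = 0.00001069 W
  P_R7 = (15 - 14.99)²/9.1 = 0.00001795 W
  P_R8 = (15 - 0.5481)²/36000 = 0.005798 W
  P_R9 = (6.517 - 0.006536)²/4300 = 0.009857 W
  P_R10 = (14.99 - 14.99)²/1 = 0.00000008629 W
  P_R11 = (0.5481 - 0.005939)²/360 = 0.0008166 W
  P_R12 = (0.006536 - 0)²/4.3 = 0.000009934 W
P_total = P_R1 + P_R2 + P_R3 + P_R4 + P_R5 + P_R6 + P_R7 + P_R8 + P_R9 + P_R10 + P_R11 + P_R12 = 0.0498 W

Final answer: 0.0498 W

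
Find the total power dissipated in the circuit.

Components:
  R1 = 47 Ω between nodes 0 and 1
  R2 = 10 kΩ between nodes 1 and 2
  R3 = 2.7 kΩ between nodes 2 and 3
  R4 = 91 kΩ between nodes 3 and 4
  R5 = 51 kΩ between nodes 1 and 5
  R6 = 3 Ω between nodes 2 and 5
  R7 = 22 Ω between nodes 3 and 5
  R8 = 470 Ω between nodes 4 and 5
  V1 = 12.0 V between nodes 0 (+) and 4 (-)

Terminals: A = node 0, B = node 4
Nodal analysis, taking node 4 as the 0 V reference.
Source V1 fixes V_0 = 12 V.
KCL at each unknown node (sum of currents leaving = 0; resistances in Ω):
  Node 1: (V_1 - 12)/47 + (V_1 - V_2)/10000 + (V_1 - V_5)/51000 = 0
  Node 2: (V_2 - V_1)/10000 + (V_2 - V_3)/2700 + (V_2 - V_5)/3 = 0
  Node 3: (V_3 - V_2)/2700 + (V_3 - 0)/91000 + (V_3 - V_5)/22 = 0
  Node 5: (V_5 - V_1)/51000 + (V_5 - V_2)/3 + (V_5 - V_3)/22 + (V_5 - 0)/470 = 0
Collecting terms (coefficients in siemens):
  0.0214·V_1 - 0.0001·V_2 - 0.00001961·V_5 = 0.2553
  0.3338·V_2 - 0.0001·V_1 - 0.0003704·V_3 - 0.3333·V_5 = 0
  0.04584·V_3 - 0.0003704·V_2 - 0.04545·V_5 = 0
  0.3809·V_5 - 0.00001961·V_1 - 0.3333·V_2 - 0.04545·V_3 = 0
Solving these 4 simultaneous equations (Gaussian elimination) gives:
  V_1 = 11.94 V, V_2 = 0.6354 V, V_3 = 0.6319 V, V_5 = 0.6321 V
Power in each resistor, P = (ΔV)²/R:
  P_R1 = (12 - 11.94)²/47 = 0.00008588 W
  P_R2 = (11.94 - 0.6354)²/10000 = 0.01277 W
  P_R3 = (0.6354 - 0.6319)²/2700 = 0.000000004564 W
  P_R4 = (0.6319 - 0)²/91000 = 0.000004388 W
  P_R5 = (11.94 - 0.6321)²/51000 = 0.002506 W
  P_R6 = (0.6354 - 0.6321)²/3 = 0.000003823 W
  P_R7 = (0.6319 - 0.6321)²/22 = 0.0000000007008 W
  P_R8 = (0 - 0.6321)²/470 = 0.00085 W
P_total = P_R1 + P_R2 + P_R3 + P_R4 + P_R5 + P_R6 + P_R7 + P_R8 = 0.01622 W

Final answer: 0.01622 W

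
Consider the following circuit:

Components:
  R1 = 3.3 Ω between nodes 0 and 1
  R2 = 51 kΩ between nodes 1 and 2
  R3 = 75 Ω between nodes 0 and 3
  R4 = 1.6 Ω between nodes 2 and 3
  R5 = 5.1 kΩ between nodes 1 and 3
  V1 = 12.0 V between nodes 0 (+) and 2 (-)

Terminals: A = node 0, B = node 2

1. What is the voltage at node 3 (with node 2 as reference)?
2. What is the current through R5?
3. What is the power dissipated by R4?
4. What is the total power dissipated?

Nodal analysis, taking node 2 as the 0 V reference.
Source V1 fixes V_0 = 12 V.
KCL at each unknown node (sum of currents leaving = 0; resistances in Ω):
  Node 1: (V_1 - 12)/3.3 + (V_1 - 0)/51000 + (V_1 - V_3)/5100 = 0
  Node 3: (V_3 - 12)/75 + (V_3 - 0)/1.6 + (V_3 - V_1)/5100 = 0
Collecting terms (coefficients in siemens):
  0.3032·V_1 - 0.0001961·V_3 = 3.636
  0.6385·V_3 - 0.0001961·V_1 = 0.16
Determinant D = (0.3032)(0.6385) - (-0.0001961)(-0.0001961) = 0.1936
V_1 = [(3.636)(0.6385) - (-0.0001961)(0.16)]/D = 11.99 V
V_3 = [(0.3032)(0.16) - (3.636)(-0.0001961)]/D = 0.2543 V
Part 1:
  Read off the nodal solution: V_3 = 0.2543 V
Part 2:
  I_R5 = (V_1 - V_3)/R5 = (11.99 - 0.2543)/5100 = 0.002301 A
  Magnitude: I_R5 = 0.002301 A
Part 3:
  I_R4 = (V_2 - V_3)/R4 = (0 - 0.2543)/1.6 = -0.1589 A
  P_R4 = I_R4² × R4 = (-0.1589)² × 1.6 = 0.0404 W
Part 4:
  Power in each resistor, P = (ΔV)²/R:
    P_R1 = (12 - 11.99)²/3.3 = 0.00002123 W
    P_R2 = (11.99 - 0)²/51000 = 0.00282 W
    P_R3 = (12 - 0.2543)²/75 = 1.839 W
    P_R4 = (0 - 0.2543)²/1.6 = 0.0404 W
    P_R5 = (11.99 - 0.2543)²/5100 = 0.02701 W
  P_total = P_R1 + P_R2 + P_R3 + P_R4 + P_R5 = 1.91 W

Final answers:
1. V_3 = 0.2543 V
2. I_R5 = 0.002301 A
3. P_R4 = 0.0404 W
4. P_total = 1.91 W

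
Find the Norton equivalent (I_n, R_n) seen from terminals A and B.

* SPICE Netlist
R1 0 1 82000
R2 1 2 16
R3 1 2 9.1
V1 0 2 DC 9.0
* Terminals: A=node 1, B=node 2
Find the Thévenin equivalent first; then I_n = V_th/R_th and R_n = R_th.
Step 1 — V_th is the open-circuit voltage V_A - V_B (nothing connected across the terminals).
Nodal analysis, taking node 2 as the 0 V reference.
Source V1 fixes V_0 = 9 V.
KCL at each unknown node (sum of currents leaving = 0; resistances in Ω):
  Node 1: (V_1 - 9)/82000 + (V_1 - 0)/16 + (V_1 - 0)/9.1 = 0
Collecting terms: 0.1724 × V_1 = 0.0001098  =>  V_1 = 0.0006366 V
V_th = V_1 - V_2 = 0.0006366 - 0 = 0.0006366 V
Step 2 — R_th: zero the source — replace V1 by a short circuit (node 2 merges into node 0) — and find the resistance seen between A (node 1) and B (node 0).
Reduce the network between node 1 (A) and node 0 (B) by series/parallel combination:
  Rp1 = R1 ‖ R2 ‖ R3 (parallel, all between nodes 0 and 1) = 1/(1/82000 + 1/16 + 1/9.1) = 5.8 Ω
R_th = 5.8 Ω
I_n = V_th/R_th = 0.0006366/5.8 = 0.0001098 A, and R_n = R_th = 5.8 Ω

Final answer: I_n = 0.0001098 A, R_n = 5.8 Ω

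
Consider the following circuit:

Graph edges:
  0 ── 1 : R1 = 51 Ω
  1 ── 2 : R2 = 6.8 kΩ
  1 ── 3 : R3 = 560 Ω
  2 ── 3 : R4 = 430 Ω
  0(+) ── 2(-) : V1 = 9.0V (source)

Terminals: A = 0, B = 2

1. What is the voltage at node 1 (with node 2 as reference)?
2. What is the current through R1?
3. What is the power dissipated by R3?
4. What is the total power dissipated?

Nodal analysis, taking node 2 as the 0 V reference.
Source V1 fixes V_0 = 9 V.
KCL at each unknown node (sum of currents leaving = 0; resistances in Ω):
  Node 1: (V_1 - 9)/51 + (V_1 - 0)/6800 + (V_1 - V_3)/560 = 0
  Node 3: (V_3 - V_1)/560 + (V_3 - 0)/430 = 0
Collecting terms (coefficients in siemens):
  0.02154·V_1 - 0.001786·V_3 = 0.1765
  0.004111·V_3 - 0.001786·V_1 = 0
Determinant D = (0.02154)(0.004111) - (-0.001786)(-0.001786) = 0.00008537
V_1 = [(0.1765)(0.004111) - (-0.001786)(0)]/D = 8.498 V
V_3 = [(0.02154)(0) - (0.1765)(-0.001786)]/D = 3.691 V
Part 1:
  Read off the nodal solution: V_1 = 8.498 V
Part 2:
  I_R1 = (V_0 - V_1)/R1 = (9 - 8.498)/51 = 0.009834 A
  Magnitude: I_R1 = 0.009834 A
Part 3:
  I_R3 = (V_1 - V_3)/R3 = (8.498 - 3.691)/560 = 0.008584 A
  P_R3 = I_R3² × R3 = (0.008584)² × 560 = 0.04127 W
Part 4:
  Power in each resistor, P = (ΔV)²/R:
    P_R1 = (9 - 8.498)²/51 = 0.004932 W
    P_R2 = (8.498 - 0)²/6800 = 0.01062 W
    P_R3 = (8.498 - 3.691)²/560 = 0.04127 W
    P_R4 = (0 - 3.691)²/430 = 0.03169 W
  P_total = P_R1 + P_R2 + P_R3 + P_R4 = 0.08851 W

Final answers:
1. V_1 = 8.498 V
2. I_R1 = 0.009834 A
3. P_R3 = 0.04127 W
4. P_total = 0.08851 W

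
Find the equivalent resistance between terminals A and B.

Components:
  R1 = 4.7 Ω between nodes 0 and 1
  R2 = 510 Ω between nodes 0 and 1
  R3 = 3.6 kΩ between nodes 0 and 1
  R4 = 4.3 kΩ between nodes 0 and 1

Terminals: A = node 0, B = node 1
Reduce the network between node 0 (A) and node 1 (B) by series/parallel combination:
  Rp1 = R1 ‖ R2 ‖ R3 ‖ R4 (parallel, all between nodes 0 and 1) = 1/(1/4.7 + 1/510 + 1/3600 + 1/4300) = 4.646 Ω
R_eq = 4.646 Ω

Final answer: 4.646 Ω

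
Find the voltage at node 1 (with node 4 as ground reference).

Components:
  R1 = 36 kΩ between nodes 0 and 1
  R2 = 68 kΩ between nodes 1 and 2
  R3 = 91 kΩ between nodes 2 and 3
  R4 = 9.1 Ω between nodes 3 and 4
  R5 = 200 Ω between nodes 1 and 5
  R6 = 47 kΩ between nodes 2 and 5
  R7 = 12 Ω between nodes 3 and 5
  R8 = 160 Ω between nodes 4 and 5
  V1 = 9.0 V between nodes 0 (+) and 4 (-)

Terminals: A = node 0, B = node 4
Nodal analysis, taking node 4 as the 0 V reference.
Source V1 fixes V_0 = 9 V.
KCL at each unknown node (sum of currents leaving = 0; resistances in Ω):
  Node 1: (V_1 - 9)/36000 + (V_1 - V_2)/68000 + (V_1 - V_5)/200 = 0
  Node 2: (V_2 - V_1)/68000 + (V_2 - V_3)/91000 + (V_2 - V_5)/47000 = 0
  Node 3: (V_3 - V_2)/91000 + (V_3 - 0)/9.1 + (V_3 - V_5)/12 = 0
  Node 5: (V_5 - V_1)/200 + (V_5 - V_2)/47000 + (V_5 - V_3)/12 + (V_5 - 0)/160 = 0
Collecting terms (coefficients in siemens):
  0.005042·V_1 - 0.00001471·V_2 - 0.005·V_5 = 0.00025
  0.00004697·V_2 - 0.00001471·V_1 - 0.00001099·V_3 - 0.00002128·V_5 = 0
  0.1932·V_3 - 0.00001099·V_2 - 0.08333·V_5 = 0
  0.0946·V_5 - 0.005·V_1 - 0.00002128·V_2 - 0.08333·V_3 = 0
Solving these 4 simultaneous equations (Gaussian elimination) gives:
  V_1 = 0.05423 V, V_2 = 0.01954 V, V_3 = 0.001998 V, V_5 = 0.00463 V
The requested potential is V_1 = 0.05423 V.

Final answer: V_1 = 0.05423 V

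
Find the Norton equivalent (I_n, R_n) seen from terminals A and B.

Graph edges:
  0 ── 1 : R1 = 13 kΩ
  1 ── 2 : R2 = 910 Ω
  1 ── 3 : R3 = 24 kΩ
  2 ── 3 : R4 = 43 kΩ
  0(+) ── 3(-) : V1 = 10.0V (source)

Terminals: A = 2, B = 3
Find the Thévenin equivalent first; then I_n = V_th/R_th and R_n = R_th.
Step 1 — V_th is the open-circuit voltage V_A - V_B (nothing connected across the terminals).
Nodal analysis, taking node 3 as the 0 V reference.
Source V1 fixes V_0 = 10 V.
KCL at each unknown node (sum of currents leaving = 0; resistances in Ω):
  Node 1: (V_1 - 10)/13000 + (V_1 - V_2)/910 + (V_1 - 0)/24000 = 0
  Node 2: (V_2 - V_1)/910 + (V_2 - 0)/43000 = 0
Collecting terms (coefficients in siemens):
  0.001217·V_1 - 0.001099·V_2 = 0.0007692
  0.001122·V_2 - 0.001099·V_1 = 0
Determinant D = (0.001217)(0.001122) - (-0.001099)(-0.001099) = 0.0000001586
V_1 = [(0.0007692)(0.001122) - (-0.001099)(0)]/D = 5.442 V
V_2 = [(0.001217)(0) - (0.0007692)(-0.001099)]/D = 5.329 V
V_th = V_2 - V_3 = 5.329 - 0 = 5.329 V
Step 2 — R_th: zero the source — replace V1 by a short circuit (node 3 merges into node 0) — and find the resistance seen between A (node 2) and B (node 0).
Reduce the network between node 2 (A) and node 0 (B) by series/parallel combination:
  Rp1 = R1 ‖ R3 (parallel, both between nodes 0 and 1) = 1/(1/13000 + 1/24000) = 8432 Ω
  Rs1 = R2 + Rp1 (series, joined only at node 1) = 910 + 8432 = 9342 Ω
  Rp2 = R4 ‖ Rs1 (parallel, both between nodes 0 and 2) = 1/(1/43000 + 1/9342) = 7675 Ω
R_th = 7.675 kΩ
I_n = V_th/R_th = 5.329/7675 = 0.0006943 A, and R_n = R_th = 7.675 kΩ

Final answer: I_n = 0.0006943 A, R_n = 7.675 kΩ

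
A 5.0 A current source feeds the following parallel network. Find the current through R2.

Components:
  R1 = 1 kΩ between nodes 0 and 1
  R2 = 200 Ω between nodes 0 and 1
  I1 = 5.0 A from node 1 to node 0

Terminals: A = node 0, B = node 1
All resistors sit directly between nodes 0 and 1, so they are in parallel and share one voltage V; the full source current 5 A splits among them.
1/R_par = 1/1000 + 1/200 = 0.006 S  =>  R_par = 166.7 Ω
V = I × R_par = 5 × 166.7 = 833.3 V
I_R2 = V/R2 = 833.3/200 = 4.167 A

Final answer: 4.167 A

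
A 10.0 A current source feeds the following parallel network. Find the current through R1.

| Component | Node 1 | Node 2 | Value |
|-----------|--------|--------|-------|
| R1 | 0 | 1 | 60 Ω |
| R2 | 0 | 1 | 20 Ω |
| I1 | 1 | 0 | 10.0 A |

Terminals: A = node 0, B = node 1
All resistors sit directly between nodes 0 and 1, so they are in parallel and share one voltage V; the full source current 10 A splits among them.
1/R_par = 1/60 + 1/20 = 0.06667 S  =>  R_par = 15 Ω
V = I × R_par = 10 × 15 = 150 V
I_R1 = V/R1 = 150/60 = 2.5 A

Final answer: 2.5 A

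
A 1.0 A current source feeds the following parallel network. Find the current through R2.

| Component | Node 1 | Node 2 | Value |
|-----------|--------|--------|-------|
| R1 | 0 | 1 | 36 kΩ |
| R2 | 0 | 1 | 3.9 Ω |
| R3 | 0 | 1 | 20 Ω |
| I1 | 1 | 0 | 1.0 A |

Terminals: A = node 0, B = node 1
All resistors sit directly between nodes 0 and 1, so they are in parallel and share one voltage V; the full source current 1 A splits among them.
1/R_par = 1/36000 + 1/3.9 + 1/20 = 0.3064 S  =>  R_par = 3.263 Ω
V = I × R_par = 1 × 3.263 = 3.263 V
I_R2 = V/R2 = 3.263/3.9 = 0.8367 A

Final answer: 0.8367 A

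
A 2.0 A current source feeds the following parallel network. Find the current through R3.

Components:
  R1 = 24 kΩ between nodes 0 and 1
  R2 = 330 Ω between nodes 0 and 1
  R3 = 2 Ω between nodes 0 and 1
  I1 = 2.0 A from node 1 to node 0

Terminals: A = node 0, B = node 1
All resistors sit directly between nodes 0 and 1, so they are in parallel and share one voltage V; the full source current 2 A splits among them.
1/R_par = 1/24000 + 1/330 + 1/2 = 0.5031 S  =>  R_par = 1.988 Ω
V = I × R_par = 2 × 1.988 = 3.976 V
I_R3 = V/R3 = 3.976/2 = 1.988 A

Final answer: 1.988 A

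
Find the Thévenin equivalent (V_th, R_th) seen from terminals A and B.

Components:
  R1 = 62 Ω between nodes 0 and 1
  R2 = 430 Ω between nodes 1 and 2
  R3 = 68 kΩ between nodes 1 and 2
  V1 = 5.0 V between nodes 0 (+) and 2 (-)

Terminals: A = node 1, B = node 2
Step 1 — V_th is the open-circuit voltage V_A - V_B (nothing connected across the terminals).
Nodal analysis, taking node 2 as the 0 V reference.
Source V1 fixes V_0 = 5 V.
KCL at each unknown node (sum of currents leaving = 0; resistances in Ω):
  Node 1: (V_1 - 5)/62 + (V_1 - 0)/430 + (V_1 - 0)/68000 = 0
Collecting terms: 0.01847 × V_1 = 0.08065  =>  V_1 = 4.366 V
V_th = V_1 - V_2 = 4.366 - 0 = 4.366 V
Step 2 — R_th: zero the source — replace V1 by a short circuit (node 2 merges into node 0) — and find the resistance seen between A (node 1) and B (node 0).
Reduce the network between node 1 (A) and node 0 (B) by series/parallel combination:
  Rp1 = R1 ‖ R2 ‖ R3 (parallel, all between nodes 0 and 1) = 1/(1/62 + 1/430 + 1/68000) = 54.14 Ω
R_th = 54.14 Ω

Final answer: V_th = 4.366 V, R_th = 54.14 Ω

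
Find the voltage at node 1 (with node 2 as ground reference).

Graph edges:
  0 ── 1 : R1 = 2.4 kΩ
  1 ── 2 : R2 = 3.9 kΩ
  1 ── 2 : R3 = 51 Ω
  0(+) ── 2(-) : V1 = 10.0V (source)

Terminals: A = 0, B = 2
Nodal analysis, taking node 2 as the 0 V reference.
Source V1 fixes V_0 = 10 V.
KCL at each unknown node (sum of currents leaving = 0; resistances in Ω):
  Node 1: (V_1 - 10)/2400 + (V_1 - 0)/3900 + (V_1 - 0)/51 = 0
Collecting terms: 0.02028 × V_1 = 0.004167  =>  V_1 = 0.2054 V
The requested potential is V_1 = 0.2054 V.

Final answer: V_1 = 0.2054 V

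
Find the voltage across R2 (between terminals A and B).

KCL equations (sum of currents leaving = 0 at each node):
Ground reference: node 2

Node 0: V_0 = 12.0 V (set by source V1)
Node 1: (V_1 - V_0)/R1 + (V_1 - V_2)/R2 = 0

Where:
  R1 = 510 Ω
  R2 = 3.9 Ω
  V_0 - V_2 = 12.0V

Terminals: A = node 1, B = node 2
R1 and R2 are in series across V1 (node 0 → node 1 → node 2), and the output A–B is taken across R2, so this is a voltage divider.
Series current: I = V1/(R1 + R2) = 12/(510 + 3.9) = 12/513.9 = 0.02335 A
V_R2 = I × R2 = V1 × R2/(R1 + R2) = 12 × 3.9/513.9 = 0.09107 V

Final answer: 0.09107 V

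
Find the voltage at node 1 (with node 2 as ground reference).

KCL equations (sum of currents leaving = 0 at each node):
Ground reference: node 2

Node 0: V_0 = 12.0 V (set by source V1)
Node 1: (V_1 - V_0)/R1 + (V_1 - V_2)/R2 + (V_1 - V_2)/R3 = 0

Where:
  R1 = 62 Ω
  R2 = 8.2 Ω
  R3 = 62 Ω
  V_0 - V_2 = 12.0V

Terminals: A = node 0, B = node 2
Nodal analysis, taking node 2 as the 0 V reference.
Source V1 fixes V_0 = 12 V.
KCL at each unknown node (sum of currents leaving = 0; resistances in Ω):
  Node 1: (V_1 - 12)/62 + (V_1 - 0)/8.2 + (V_1 - 0)/62 = 0
Collecting terms: 0.1542 × V_1 = 0.1935  =>  V_1 = 1.255 V
The requested potential is V_1 = 1.255 V.

Final answer: V_1 = 1.255 V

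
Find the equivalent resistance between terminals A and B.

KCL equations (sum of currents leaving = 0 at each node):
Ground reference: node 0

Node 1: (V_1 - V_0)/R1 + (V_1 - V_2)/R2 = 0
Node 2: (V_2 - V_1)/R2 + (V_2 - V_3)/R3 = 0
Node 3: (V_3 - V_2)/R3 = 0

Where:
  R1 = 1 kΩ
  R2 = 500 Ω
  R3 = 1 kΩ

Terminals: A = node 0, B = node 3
Reduce the network between node 0 (A) and node 3 (B) by series/parallel combination:
  Rs1 = R1 + R2 (series, joined only at node 1) = 1000 + 500 = 1500 Ω
  Rs2 = R3 + Rs1 (series, joined only at node 2) = 1000 + 1500 = 2500 Ω
R_eq = 2.5 kΩ

Final answer: 2.5 kΩ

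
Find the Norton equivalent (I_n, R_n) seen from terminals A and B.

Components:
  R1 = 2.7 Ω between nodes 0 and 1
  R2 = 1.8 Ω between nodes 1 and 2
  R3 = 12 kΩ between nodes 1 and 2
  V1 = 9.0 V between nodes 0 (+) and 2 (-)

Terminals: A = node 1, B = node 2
Find the Thévenin equivalent first; then I_n = V_th/R_th and R_n = R_th.
Step 1 — V_th is the open-circuit voltage V_A - V_B (nothing connected across the terminals).
Nodal analysis, taking node 2 as the 0 V reference.
Source V1 fixes V_0 = 9 V.
KCL at each unknown node (sum of currents leaving = 0; resistances in Ω):
  Node 1: (V_1 - 9)/2.7 + (V_1 - 0)/1.8 + (V_1 - 0)/12000 = 0
Collecting terms: 0.926 × V_1 = 3.333  =>  V_1 = 3.6 V
V_th = V_1 - V_2 = 3.6 - 0 = 3.6 V
Step 2 — R_th: zero the source — replace V1 by a short circuit (node 2 merges into node 0) — and find the resistance seen between A (node 1) and B (node 0).
Reduce the network between node 1 (A) and node 0 (B) by series/parallel combination:
  Rp1 = R1 ‖ R2 ‖ R3 (parallel, all between nodes 0 and 1) = 1/(1/2.7 + 1/1.8 + 1/12000) = 1.08 Ω
R_th = 1.08 Ω
I_n = V_th/R_th = 3.6/1.08 = 3.333 A, and R_n = R_th = 1.08 Ω

Final answer: I_n = 3.333 A, R_n = 1.08 Ω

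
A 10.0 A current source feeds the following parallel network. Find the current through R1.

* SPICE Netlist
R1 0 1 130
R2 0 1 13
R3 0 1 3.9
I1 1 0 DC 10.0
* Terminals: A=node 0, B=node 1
All resistors sit directly between nodes 0 and 1, so they are in parallel and share one voltage V; the full source current 10 A splits among them.
1/R_par = 1/130 + 1/13 + 1/3.9 = 0.341 S  =>  R_par = 2.932 Ω
V = I × R_par = 10 × 2.932 = 29.32 V
I_R1 = V/R1 = 29.32/130 = 0.2256 A

Final answer: 0.2256 A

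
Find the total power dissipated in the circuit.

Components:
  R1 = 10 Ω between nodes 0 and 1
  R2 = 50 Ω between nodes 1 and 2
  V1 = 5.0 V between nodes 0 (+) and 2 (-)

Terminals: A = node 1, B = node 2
Nodal analysis, taking node 2 as the 0 V reference.
Source V1 fixes V_0 = 5 V.
KCL at each unknown node (sum of currents leaving = 0; resistances in Ω):
  Node 1: (V_1 - 5)/10 + (V_1 - 0)/50 = 0
Collecting terms: 0.12 × V_1 = 0.5  =>  V_1 = 4.167 V
Power in each resistor, P = (ΔV)²/R:
  P_R1 = (5 - 4.167)²/10 = 0.06944 W
  P_R2 = (4.167 - 0)²/50 = 0.3472 W
P_total = P_R1 + P_R2 = 0.4167 W

Final answer: 0.4167 W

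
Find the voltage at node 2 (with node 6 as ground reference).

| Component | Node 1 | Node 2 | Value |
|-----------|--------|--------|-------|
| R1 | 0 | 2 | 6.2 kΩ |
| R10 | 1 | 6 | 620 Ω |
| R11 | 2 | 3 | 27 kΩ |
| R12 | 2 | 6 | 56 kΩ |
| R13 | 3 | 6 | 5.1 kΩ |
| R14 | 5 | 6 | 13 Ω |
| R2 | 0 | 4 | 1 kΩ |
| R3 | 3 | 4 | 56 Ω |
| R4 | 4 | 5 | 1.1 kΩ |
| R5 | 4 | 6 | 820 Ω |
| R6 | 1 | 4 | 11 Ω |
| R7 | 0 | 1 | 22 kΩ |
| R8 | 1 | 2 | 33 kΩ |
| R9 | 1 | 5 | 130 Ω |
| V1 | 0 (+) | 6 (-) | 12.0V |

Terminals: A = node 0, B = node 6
Nodal analysis, taking node 6 as the 0 V reference.
Source V1 fixes V_0 = 12 V.
KCL at each unknown node (sum of currents leaving = 0; resistances in Ω):
  Node 1: (V_1 - V_4)/11 + (V_1 - 12)/22000 + (V_1 - V_2)/33000 + (V_1 - V_5)/130 + (V_1 - 0)/620 = 0
  Node 2: (V_2 - 12)/6200 + (V_2 - V_1)/33000 + (V_2 - V_3)/27000 + (V_2 - 0)/56000 = 0
  Node 3: (V_3 - V_4)/56 + (V_3 - V_2)/27000 + (V_3 - 0)/5100 = 0
  Node 4: (V_4 - 12)/1000 + (V_4 - V_3)/56 + (V_4 - V_5)/1100 + (V_4 - 0)/820 + (V_4 - V_1)/11 = 0
  Node 5: (V_5 - V_4)/1100 + (V_5 - V_1)/130 + (V_5 - 0)/13 = 0
Collecting terms (coefficients in siemens):
  0.1003·V_1 - 0.0000303·V_2 - 0.09091·V_4 - 0.007692·V_5 = 0.0005455
  0.0002465·V_2 - 0.0000303·V_1 - 0.00003704·V_3 = 0.001935
  0.01809·V_3 - 0.00003704·V_2 - 0.01786·V_4 = 0
  0.1119·V_4 - 0.09091·V_1 - 0.01786·V_3 - 0.0009091·V_5 = 0.012
  0.08552·V_5 - 0.007692·V_1 - 0.0009091·V_4 = 0
Solving these 5 simultaneous equations (Gaussian elimination) gives:
  V_1 = 1.077 V, V_2 = 8.161 V, V_3 = 1.172 V, V_4 = 1.17 V
  V_5 = 0.1093 V
The requested potential is V_2 = 8.161 V.

Final answer: V_2 = 8.161 V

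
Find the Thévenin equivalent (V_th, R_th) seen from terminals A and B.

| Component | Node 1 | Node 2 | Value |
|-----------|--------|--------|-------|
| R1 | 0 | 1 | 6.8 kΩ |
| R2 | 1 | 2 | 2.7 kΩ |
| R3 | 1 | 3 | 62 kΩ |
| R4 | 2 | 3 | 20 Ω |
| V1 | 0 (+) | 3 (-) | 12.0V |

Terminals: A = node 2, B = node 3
Step 1 — V_th is the open-circuit voltage V_A - V_B (nothing connected across the terminals).
Nodal analysis, taking node 3 as the 0 V reference.
Source V1 fixes V_0 = 12 V.
KCL at each unknown node (sum of currents leaving = 0; resistances in Ω):
  Node 1: (V_1 - 12)/6800 + (V_1 - V_2)/2700 + (V_1 - 0)/62000 = 0
  Node 2: (V_2 - V_1)/2700 + (V_2 - 0)/20 = 0
Collecting terms (coefficients in siemens):
  0.0005336·V_1 - 0.0003704·V_2 = 0.001765
  0.05037·V_2 - 0.0003704·V_1 = 0
Determinant D = (0.0005336)(0.05037) - (-0.0003704)(-0.0003704) = 0.00002674
V_1 = [(0.001765)(0.05037) - (-0.0003704)(0)]/D = 3.324 V
V_2 = [(0.0005336)(0) - (0.001765)(-0.0003704)]/D = 0.02444 V
V_th = V_2 - V_3 = 0.02444 - 0 = 0.02444 V
Step 2 — R_th: zero the source — replace V1 by a short circuit (node 3 merges into node 0) — and find the resistance seen between A (node 2) and B (node 0).
Reduce the network between node 2 (A) and node 0 (B) by series/parallel combination:
  Rp1 = R1 ‖ R3 (parallel, both between nodes 0 and 1) = 1/(1/6800 + 1/62000) = 6128 Ω
  Rs1 = R2 + Rp1 (series, joined only at node 1) = 2700 + 6128 = 8828 Ω
  Rp2 = R4 ‖ Rs1 (parallel, both between nodes 0 and 2) = 1/(1/20 + 1/8828) = 19.95 Ω
R_th = 19.95 Ω

Final answer: V_th = 0.02444 V, R_th = 19.95 Ω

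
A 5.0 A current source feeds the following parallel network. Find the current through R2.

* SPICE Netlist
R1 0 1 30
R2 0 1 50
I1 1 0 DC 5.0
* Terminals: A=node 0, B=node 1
All resistors sit directly between nodes 0 and 1, so they are in parallel and share one voltage V; the full source current 5 A splits among them.
1/R_par = 1/30 + 1/50 = 0.05333 S  =>  R_par = 18.75 Ω
V = I × R_par = 5 × 18.75 = 93.75 V
I_R2 = V/R2 = 93.75/50 = 1.875 A

Final answer: 1.875 A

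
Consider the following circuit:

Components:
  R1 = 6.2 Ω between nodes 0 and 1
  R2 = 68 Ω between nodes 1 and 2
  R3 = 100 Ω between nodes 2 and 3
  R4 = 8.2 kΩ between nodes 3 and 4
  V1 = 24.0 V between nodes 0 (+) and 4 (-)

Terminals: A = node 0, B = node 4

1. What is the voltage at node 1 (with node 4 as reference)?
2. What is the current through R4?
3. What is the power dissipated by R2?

Nodal analysis, taking node 4 as the 0 V reference.
Source V1 fixes V_0 = 24 V.
KCL at each unknown node (sum of currents leaving = 0; resistances in Ω):
  Node 1: (V_1 - 24)/6.2 + (V_1 - V_2)/68 = 0
  Node 2: (V_2 - V_1)/68 + (V_2 - V_3)/100 = 0
  Node 3: (V_3 - V_2)/100 + (V_3 - 0)/8200 = 0
Collecting terms (coefficients in siemens):
  0.176·V_1 - 0.01471·V_2 = 3.871
  0.02471·V_2 - 0.01471·V_1 - 0.01·V_3 = 0
  0.01012·V_3 - 0.01·V_2 = 0
Solving these 3 simultaneous equations (Gaussian elimination) gives:
  V_1 = 23.98 V, V_2 = 23.79 V, V_3 = 23.5 V
Part 1:
  Read off the nodal solution: V_1 = 23.98 V
Part 2:
  I_R4 = (V_3 - V_4)/R4 = (23.5 - 0)/8200 = 0.002866 A
  Magnitude: I_R4 = 0.002866 A
Part 3:
  I_R2 = (V_1 - V_2)/R2 = (23.98 - 23.79)/68 = 0.002866 A
  P_R2 = I_R2² × R2 = (0.002866)² × 68 = 0.0005585 W

Final answers:
1. V_1 = 23.98 V
2. I_R4 = 0.002866 A
3. P_R2 = 0.0005585 W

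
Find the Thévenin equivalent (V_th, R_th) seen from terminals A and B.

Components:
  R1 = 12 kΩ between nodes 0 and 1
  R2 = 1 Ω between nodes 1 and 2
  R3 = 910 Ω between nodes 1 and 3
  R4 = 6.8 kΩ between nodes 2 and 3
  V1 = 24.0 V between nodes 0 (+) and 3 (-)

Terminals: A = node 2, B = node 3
Step 1 — V_th is the open-circuit voltage V_A - V_B (nothing connected across the terminals).
Nodal analysis, taking node 3 as the 0 V reference.
Source V1 fixes V_0 = 24 V.
KCL at each unknown node (sum of currents leaving = 0; resistances in Ω):
  Node 1: (V_1 - 24)/12000 + (V_1 - V_2)/1 + (V_1 - 0)/910 = 0
  Node 2: (V_2 - V_1)/1 + (V_2 - 0)/6800 = 0
Collecting terms (coefficients in siemens):
  1.001·V_1 - 1·V_2 = 0.002
  1·V_2 - 1·V_1 = 0
Determinant D = (1.001)(1) - (-1)(-1) = 0.001329
V_1 = [(0.002)(1) - (-1)(0)]/D = 1.505 V
V_2 = [(1.001)(0) - (0.002)(-1)]/D = 1.504 V
V_th = V_2 - V_3 = 1.504 - 0 = 1.504 V
Step 2 — R_th: zero the source — replace V1 by a short circuit (node 3 merges into node 0) — and find the resistance seen between A (node 2) and B (node 0).
Reduce the network between node 2 (A) and node 0 (B) by series/parallel combination:
  Rp1 = R1 ‖ R3 (parallel, both between nodes 0 and 1) = 1/(1/12000 + 1/910) = 845.9 Ω
  Rs1 = R2 + Rp1 (series, joined only at node 1) = 1 + 845.9 = 846.9 Ω
  Rp2 = R4 ‖ Rs1 (parallel, both between nodes 0 and 2) = 1/(1/6800 + 1/846.9) = 753.1 Ω
R_th = 753.1 Ω

Final answer: V_th = 1.504 V, R_th = 753.1 Ω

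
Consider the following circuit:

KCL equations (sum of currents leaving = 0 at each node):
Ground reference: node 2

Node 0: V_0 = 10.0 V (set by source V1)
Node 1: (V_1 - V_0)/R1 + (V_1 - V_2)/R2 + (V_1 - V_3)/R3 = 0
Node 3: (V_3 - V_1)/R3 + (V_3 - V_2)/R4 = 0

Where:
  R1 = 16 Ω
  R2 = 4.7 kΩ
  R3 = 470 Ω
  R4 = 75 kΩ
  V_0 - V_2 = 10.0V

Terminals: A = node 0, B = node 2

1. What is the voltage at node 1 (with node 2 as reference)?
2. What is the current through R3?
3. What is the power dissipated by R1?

Nodal analysis, taking node 2 as the 0 V reference.
Source V1 fixes V_0 = 10 V.
KCL at each unknown node (sum of currents leaving = 0; resistances in Ω):
  Node 1: (V_1 - 10)/16 + (V_1 - 0)/4700 + (V_1 - V_3)/470 = 0
  Node 3: (V_3 - V_1)/470 + (V_3 - 0)/75000 = 0
Collecting terms (coefficients in siemens):
  0.06484·V_1 - 0.002128·V_3 = 0.625
  0.002141·V_3 - 0.002128·V_1 = 0
Determinant D = (0.06484)(0.002141) - (-0.002128)(-0.002128) = 0.0001343
V_1 = [(0.625)(0.002141) - (-0.002128)(0)]/D = 9.964 V
V_3 = [(0.06484)(0) - (0.625)(-0.002128)]/D = 9.902 V
Part 1:
  Read off the nodal solution: V_1 = 9.964 V
Part 2:
  I_R3 = (V_1 - V_3)/R3 = (9.964 - 9.902)/470 = 0.000132 A
  Magnitude: I_R3 = 0.000132 A
Part 3:
  I_R1 = (V_0 - V_1)/R1 = (10 - 9.964)/16 = 0.002252 A
  P_R1 = I_R1² × R1 = (0.002252)² × 16 = 0.00008115 W

Final answers:
1. V_1 = 9.964 V
2. I_R3 = 0.000132 A
3. P_R1 = 8.115e-05 W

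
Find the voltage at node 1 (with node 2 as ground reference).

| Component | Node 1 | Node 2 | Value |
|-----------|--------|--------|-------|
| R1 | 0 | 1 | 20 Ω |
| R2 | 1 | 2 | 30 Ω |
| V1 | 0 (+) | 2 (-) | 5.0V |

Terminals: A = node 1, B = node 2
Nodal analysis, taking node 2 as the 0 V reference.
Source V1 fixes V_0 = 5 V.
KCL at each unknown node (sum of currents leaving = 0; resistances in Ω):
  Node 1: (V_1 - 5)/20 + (V_1 - 0)/30 = 0
Collecting terms: 0.08333 × V_1 = 0.25  =>  V_1 = 3 V
The requested potential is V_1 = 3 V.

Final answer: V_1 = 3 V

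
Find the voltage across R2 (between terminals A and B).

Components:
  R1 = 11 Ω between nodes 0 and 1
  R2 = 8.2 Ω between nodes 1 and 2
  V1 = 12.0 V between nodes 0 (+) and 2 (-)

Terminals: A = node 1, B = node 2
R1 and R2 are in series across V1 (node 0 → node 1 → node 2), and the output A–B is taken across R2, so this is a voltage divider.
Series current: I = V1/(R1 + R2) = 12/(11 + 8.2) = 12/19.2 = 0.625 A
V_R2 = I × R2 = V1 × R2/(R1 + R2) = 12 × 8.2/19.2 = 5.125 V

Final answer: 5.125 V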